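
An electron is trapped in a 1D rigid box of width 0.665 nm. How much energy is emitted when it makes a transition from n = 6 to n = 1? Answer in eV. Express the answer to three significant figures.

E_1 = h²/(8m_eL²) = 1.362×10^-19 J.
|ΔE| = |6² − 1²|·E_1 = 35·1.362×10^-19 J = 4.767×10^-18 J = 29.8 eV.

|ΔE| = 29.8 eV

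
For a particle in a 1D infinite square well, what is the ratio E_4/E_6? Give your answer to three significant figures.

0.444

E_n ∝ n², so E_4/E_6 = 4²/6² = 16/36 = 0.444.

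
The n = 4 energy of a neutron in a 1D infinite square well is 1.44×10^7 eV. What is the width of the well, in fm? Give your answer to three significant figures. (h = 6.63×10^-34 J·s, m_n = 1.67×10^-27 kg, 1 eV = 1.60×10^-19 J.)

From E_n = n²h²/(8m_nL²), L = n·h/√(8m_nE_n).
E_4 = 1.44×10^7 eV = 2.304×10^-12 J, so L = 4·6.63×10^-34/√(8·1.67×10^-27·2.304×10^-12) = 1.51×10^-14 m = 15.1 fm.

L = 15.1 fm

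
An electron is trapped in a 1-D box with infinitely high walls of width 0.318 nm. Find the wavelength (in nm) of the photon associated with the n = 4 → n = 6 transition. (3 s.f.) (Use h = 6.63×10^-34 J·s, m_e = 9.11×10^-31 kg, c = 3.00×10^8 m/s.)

λ = 16.7 nm

E_1 = h²/(8m_eL²) = 5.964×10^-19 J, so ΔE = (6² − 4²)E_1 = 1.193×10^-17 J.
λ = hc/ΔE = (6.63×10^-34·3.00×10^8)/1.193×10^-17 = 1.67×10^-8 m = 16.7 nm.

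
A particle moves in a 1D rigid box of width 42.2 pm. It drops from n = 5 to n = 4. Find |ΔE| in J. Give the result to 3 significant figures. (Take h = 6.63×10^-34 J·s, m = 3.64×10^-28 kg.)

|ΔE| = 7.63×10^-19 J

E_1 = h²/(8mL²) = 8.476×10^-20 J.
|ΔE| = |5² − 4²|·E_1 = 9·8.476×10^-20 J = 7.63×10^-19 J.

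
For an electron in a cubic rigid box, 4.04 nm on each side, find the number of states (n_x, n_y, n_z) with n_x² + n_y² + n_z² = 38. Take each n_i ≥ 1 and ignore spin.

degeneracy = 9

The level has n_x² + n_y² + n_z² = 38. The ordered positive-integer solutions are (1, 1, 6), (1, 6, 1), (2, 3, 5), (2, 5, 3), (3, 2, 5), (3, 5, 2), (5, 2, 3), (5, 3, 2), (6, 1, 1).
That gives 9 states.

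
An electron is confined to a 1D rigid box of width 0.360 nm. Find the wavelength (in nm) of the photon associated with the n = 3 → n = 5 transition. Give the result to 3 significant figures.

E_1 = h²/(8m_eL²) = 4.649×10^-19 J, so ΔE = (5² − 3²)E_1 = 7.438×10^-18 J.
λ = hc/ΔE = (6.626×10^-34·2.998×10^8)/7.438×10^-18 = 2.67×10^-8 m = 26.7 nm.

λ = 26.7 nm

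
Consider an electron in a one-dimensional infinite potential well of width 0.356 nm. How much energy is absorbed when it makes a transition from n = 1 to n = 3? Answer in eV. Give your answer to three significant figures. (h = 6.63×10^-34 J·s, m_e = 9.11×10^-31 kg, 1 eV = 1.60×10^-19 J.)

E_1 = h²/(8m_eL²) = 4.759×10^-19 J.
|ΔE| = |1² − 3²|·E_1 = 8·4.759×10^-19 J = 3.807×10^-18 J = 23.8 eV.

|ΔE| = 23.8 eV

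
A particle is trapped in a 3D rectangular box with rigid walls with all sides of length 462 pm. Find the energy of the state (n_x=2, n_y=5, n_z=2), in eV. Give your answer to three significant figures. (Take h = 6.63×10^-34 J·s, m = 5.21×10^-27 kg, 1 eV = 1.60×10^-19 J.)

E = 0.0102 eV

For a 3D rectangular well E = (h²/8m)·Σ n_i²/L_i² = (6.63×10^-34)²/(8·5.21×10^-27) · [2²/(462 pm)² + 5²/(462 pm)² + 2²/(462 pm)²].
Evaluating gives E = 1.631×10^-21 J = 0.0102 eV.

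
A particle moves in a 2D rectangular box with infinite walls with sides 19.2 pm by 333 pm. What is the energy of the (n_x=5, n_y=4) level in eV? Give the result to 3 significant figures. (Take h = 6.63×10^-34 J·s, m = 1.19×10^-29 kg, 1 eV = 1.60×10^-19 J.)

For a 2D rectangular well E = (h²/8m)·Σ n_i²/L_i² = (6.63×10^-34)²/(8·1.19×10^-29) · [5²/(19.2 pm)² + 4²/(333 pm)²].
Evaluating gives E = 3.138×10^-16 J = 1.96×10^3 eV.

E = 1.96×10^3 eV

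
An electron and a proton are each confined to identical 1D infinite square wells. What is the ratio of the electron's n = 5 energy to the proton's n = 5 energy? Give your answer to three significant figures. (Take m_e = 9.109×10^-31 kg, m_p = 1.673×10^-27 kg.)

E_n ∝ 1/m at fixed n and L, so the ratio is m_p/m_e = 1.673×10^-27/9.109×10^-31 = 1.84×10^3.

1.84×10^3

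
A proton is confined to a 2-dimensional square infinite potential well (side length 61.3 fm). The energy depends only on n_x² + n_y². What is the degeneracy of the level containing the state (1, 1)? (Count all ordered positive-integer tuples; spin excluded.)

The level has n_x² + n_y² = 2. The ordered positive-integer solutions are (1, 1).
That gives 1 state.

degeneracy = 1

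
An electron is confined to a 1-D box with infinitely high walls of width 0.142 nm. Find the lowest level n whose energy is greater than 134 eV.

E_1 = h²/(8m_eL²) = 2.988×10^-18 J = 18.65 eV.
Need n² > 134/18.65 = 7.185, i.e. n > 2.680.
The smallest integer satisfying this is n = 3.

n = 3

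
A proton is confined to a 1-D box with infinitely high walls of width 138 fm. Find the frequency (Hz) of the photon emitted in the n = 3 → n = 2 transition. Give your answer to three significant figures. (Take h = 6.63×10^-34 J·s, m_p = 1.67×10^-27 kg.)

E_1 = h²/(8m_pL²) = 1.728×10^-15 J and ΔE = (3² − 2²)E_1 = 8.640×10^-15 J.
f = ΔE/h = 8.640×10^-15/6.63×10^-34 = 1.30×10^19 Hz.

f = 1.30×10^19 Hz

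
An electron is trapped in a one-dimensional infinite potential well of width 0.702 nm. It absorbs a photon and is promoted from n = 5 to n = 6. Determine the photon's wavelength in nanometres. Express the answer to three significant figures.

E_1 = h²/(8m_eL²) = 1.223×10^-19 J, so ΔE = (6² − 5²)E_1 = 1.345×10^-18 J.
λ = hc/ΔE = (6.626×10^-34·2.998×10^8)/1.345×10^-18 = 1.48×10^-7 m = 148 nm.

λ = 148 nm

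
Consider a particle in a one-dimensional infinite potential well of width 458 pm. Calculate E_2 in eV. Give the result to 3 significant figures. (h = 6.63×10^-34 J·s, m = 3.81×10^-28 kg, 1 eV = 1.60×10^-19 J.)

For an infinite well E_n = n²h²/(8mL²), so E_1 = h²/(8mL²) = (6.63×10^-34)²/(8·3.81×10^-28·(4.58×10^-10 m)²) = 6.875×10^-22 J.
Then E_2 = 2²·E_1 = 4·6.875×10^-22 J = 2.750×10^-21 J.
Converting, E_2 = 2.750×10^-21 J / (1.60×10^-19 J/eV) = 0.0172 eV.

E_2 = 0.0172 eV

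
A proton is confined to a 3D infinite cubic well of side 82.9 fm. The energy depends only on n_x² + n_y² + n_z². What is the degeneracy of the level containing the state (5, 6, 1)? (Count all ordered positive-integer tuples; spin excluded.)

The level has n_x² + n_y² + n_z² = 62. The ordered positive-integer solutions are (1, 5, 6), (1, 6, 5), (2, 3, 7), (2, 7, 3), (3, 2, 7), (3, 7, 2), (5, 1, 6), (5, 6, 1), (6, 1, 5), (6, 5, 1), (7, 2, 3), (7, 3, 2).
That gives 12 states.

degeneracy = 12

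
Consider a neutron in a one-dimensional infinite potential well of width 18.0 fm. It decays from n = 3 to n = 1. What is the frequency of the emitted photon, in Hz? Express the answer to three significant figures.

f = 1.22×10^21 Hz

E_1 = h²/(8m_nL²) = 1.011×10^-13 J and ΔE = (3² − 1²)E_1 = 8.088×10^-13 J.
f = ΔE/h = 8.088×10^-13/6.626×10^-34 = 1.22×10^21 Hz.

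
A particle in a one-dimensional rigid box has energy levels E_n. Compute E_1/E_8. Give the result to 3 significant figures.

E_n ∝ n², so E_1/E_8 = 1²/8² = 1/64 = 0.0156.

0.0156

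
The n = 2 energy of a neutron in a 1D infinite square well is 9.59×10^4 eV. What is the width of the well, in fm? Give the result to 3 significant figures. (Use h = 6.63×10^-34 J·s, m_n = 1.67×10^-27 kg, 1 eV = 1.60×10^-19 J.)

From E_n = n²h²/(8m_nL²), L = n·h/√(8m_nE_n).
E_2 = 9.59×10^4 eV = 1.534×10^-14 J, so L = 2·6.63×10^-34/√(8·1.67×10^-27·1.534×10^-14) = 9.26×10^-14 m = 92.6 fm.

L = 92.6 fm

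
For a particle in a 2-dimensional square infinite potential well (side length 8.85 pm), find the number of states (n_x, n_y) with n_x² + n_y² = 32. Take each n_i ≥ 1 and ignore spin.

The level has n_x² + n_y² = 32. The ordered positive-integer solutions are (4, 4).
That gives 1 state.

degeneracy = 1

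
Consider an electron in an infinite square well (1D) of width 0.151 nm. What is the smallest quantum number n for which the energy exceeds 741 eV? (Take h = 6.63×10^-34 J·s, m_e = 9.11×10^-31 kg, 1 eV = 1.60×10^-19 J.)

n = 7

E_1 = h²/(8m_eL²) = 2.645×10^-18 J = 16.53 eV.
Need n² > 741/16.53 = 44.83, i.e. n > 6.696.
The smallest integer satisfying this is n = 7.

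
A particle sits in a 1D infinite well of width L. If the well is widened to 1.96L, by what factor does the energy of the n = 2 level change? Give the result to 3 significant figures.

E_n ∝ 1/L², so the energy scales by 1/1.96² = 0.260.

0.260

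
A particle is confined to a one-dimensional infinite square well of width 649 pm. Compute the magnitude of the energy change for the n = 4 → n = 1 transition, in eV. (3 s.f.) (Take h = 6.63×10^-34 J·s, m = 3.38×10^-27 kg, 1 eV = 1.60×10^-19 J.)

E_1 = h²/(8mL²) = 3.859×10^-23 J.
|ΔE| = |4² − 1²|·E_1 = 15·3.859×10^-23 J = 5.789×10^-22 J = 0.00362 eV.

|ΔE| = 0.00362 eV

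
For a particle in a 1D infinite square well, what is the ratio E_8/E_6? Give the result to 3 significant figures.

E_n ∝ n², so E_8/E_6 = 8²/6² = 64/36 = 1.78.

1.78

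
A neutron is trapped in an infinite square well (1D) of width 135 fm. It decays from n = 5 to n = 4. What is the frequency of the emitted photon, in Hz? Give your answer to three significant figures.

f = 2.44×10^19 Hz

E_1 = h²/(8m_nL²) = 1.798×10^-15 J and ΔE = (5² − 4²)E_1 = 1.618×10^-14 J.
f = ΔE/h = 1.618×10^-14/6.626×10^-34 = 2.44×10^19 Hz.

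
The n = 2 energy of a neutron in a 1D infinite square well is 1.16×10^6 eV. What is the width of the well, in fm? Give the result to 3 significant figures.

L = 26.6 fm

From E_n = n²h²/(8m_nL²), L = n·h/√(8m_nE_n).
E_2 = 1.16×10^6 eV = 1.858×10^-13 J, so L = 2·6.626×10^-34/√(8·1.675×10^-27·1.858×10^-13) = 2.66×10^-14 m = 26.6 fm.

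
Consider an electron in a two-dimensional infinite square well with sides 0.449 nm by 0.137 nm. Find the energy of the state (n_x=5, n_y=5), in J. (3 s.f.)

For a 2D rectangular well E = (h²/8m_e)·Σ n_i²/L_i² = (6.626×10^-34)²/(8·9.109×10^-31) · [5²/(0.449 nm)² + 5²/(0.137 nm)²].
Evaluating gives E = 8.77×10^-17 J.

E = 8.77×10^-17 J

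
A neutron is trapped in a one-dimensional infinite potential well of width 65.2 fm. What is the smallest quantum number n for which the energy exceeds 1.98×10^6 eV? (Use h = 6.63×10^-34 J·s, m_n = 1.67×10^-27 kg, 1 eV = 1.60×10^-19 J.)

n = 7

E_1 = h²/(8m_nL²) = 7.740×10^-15 J = 4.838×10^4 eV.
Need n² > 1.98×10^6/4.838×10^4 = 40.93, i.e. n > 6.398.
The smallest integer satisfying this is n = 7.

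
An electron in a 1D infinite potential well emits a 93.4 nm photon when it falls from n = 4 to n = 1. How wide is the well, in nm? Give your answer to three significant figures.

The photon carries ΔE = hc/λ = 6.626×10^-34·2.998×10^8/9.34×10^-8 m = 2.127×10^-18 J.
Since ΔE = (4² − 1²)E_1, E_1 = 1.418×10^-19 J, and L = h/√(8m_eE_1) = 6.52×10^-10 m = 0.652 nm.

L = 0.652 nm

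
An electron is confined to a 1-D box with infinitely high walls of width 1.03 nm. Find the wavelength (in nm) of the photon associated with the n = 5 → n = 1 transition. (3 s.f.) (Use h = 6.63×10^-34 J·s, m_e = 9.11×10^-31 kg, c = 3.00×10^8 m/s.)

E_1 = h²/(8m_eL²) = 5.685×10^-20 J, so ΔE = (5² − 1²)E_1 = 1.364×10^-18 J.
λ = hc/ΔE = (6.63×10^-34·3.00×10^8)/1.364×10^-18 = 1.46×10^-7 m = 146 nm.

λ = 146 nm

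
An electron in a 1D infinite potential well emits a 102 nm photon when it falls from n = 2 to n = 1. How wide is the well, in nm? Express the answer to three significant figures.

L = 0.305 nm

The photon carries ΔE = hc/λ = 6.626×10^-34·2.998×10^8/1.02×10^-7 m = 1.948×10^-18 J.
Since ΔE = (2² − 1²)E_1, E_1 = 6.493×10^-19 J, and L = h/√(8m_eE_1) = 3.05×10^-10 m = 0.305 nm.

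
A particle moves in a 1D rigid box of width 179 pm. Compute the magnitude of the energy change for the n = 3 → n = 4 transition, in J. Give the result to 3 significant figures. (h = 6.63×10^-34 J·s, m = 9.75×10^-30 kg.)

E_1 = h²/(8mL²) = 1.759×10^-19 J.
|ΔE| = |3² − 4²|·E_1 = 7·1.759×10^-19 J = 1.23×10^-18 J.

|ΔE| = 1.23×10^-18 J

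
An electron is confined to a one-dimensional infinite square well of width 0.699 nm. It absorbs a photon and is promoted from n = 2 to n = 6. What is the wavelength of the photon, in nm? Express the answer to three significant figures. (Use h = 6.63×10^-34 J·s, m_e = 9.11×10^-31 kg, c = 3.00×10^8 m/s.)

λ = 50.4 nm

E_1 = h²/(8m_eL²) = 1.234×10^-19 J, so ΔE = (6² − 2²)E_1 = 3.949×10^-18 J.
λ = hc/ΔE = (6.63×10^-34·3.00×10^8)/3.949×10^-18 = 5.04×10^-8 m = 50.4 nm.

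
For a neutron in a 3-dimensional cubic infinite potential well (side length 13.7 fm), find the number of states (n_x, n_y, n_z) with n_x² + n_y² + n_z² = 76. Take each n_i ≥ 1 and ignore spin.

degeneracy = 3

The level has n_x² + n_y² + n_z² = 76. The ordered positive-integer solutions are (2, 6, 6), (6, 2, 6), (6, 6, 2).
That gives 3 states.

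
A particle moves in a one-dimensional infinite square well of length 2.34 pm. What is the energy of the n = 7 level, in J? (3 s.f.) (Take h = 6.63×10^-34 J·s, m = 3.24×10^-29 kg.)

E_7 = 1.52×10^-14 J

For an infinite well E_n = n²h²/(8mL²), so E_1 = h²/(8mL²) = (6.63×10^-34)²/(8·3.24×10^-29·(2.34×10^-12 m)²) = 3.097×10^-16 J.
Then E_7 = 7²·E_1 = 49·3.097×10^-16 J = 1.52×10^-14 J.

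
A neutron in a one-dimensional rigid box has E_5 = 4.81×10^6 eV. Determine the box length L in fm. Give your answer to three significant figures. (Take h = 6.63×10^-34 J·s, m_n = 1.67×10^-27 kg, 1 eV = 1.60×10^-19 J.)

L = 32.7 fm

From E_n = n²h²/(8m_nL²), L = n·h/√(8m_nE_n).
E_5 = 4.81×10^6 eV = 7.696×10^-13 J, so L = 5·6.63×10^-34/√(8·1.67×10^-27·7.696×10^-13) = 3.27×10^-14 m = 32.7 fm.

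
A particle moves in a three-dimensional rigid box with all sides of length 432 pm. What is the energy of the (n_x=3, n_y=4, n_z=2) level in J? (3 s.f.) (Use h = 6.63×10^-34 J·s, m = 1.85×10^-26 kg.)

For a 3D rectangular well E = (h²/8m)·Σ n_i²/L_i² = (6.63×10^-34)²/(8·1.85×10^-26) · [3²/(432 pm)² + 4²/(432 pm)² + 2²/(432 pm)²].
Evaluating gives E = 4.62×10^-22 J.

E = 4.62×10^-22 J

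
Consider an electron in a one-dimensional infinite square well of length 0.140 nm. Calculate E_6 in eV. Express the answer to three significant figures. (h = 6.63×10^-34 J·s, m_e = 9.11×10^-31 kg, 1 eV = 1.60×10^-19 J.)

E_6 = 692 eV

For an infinite well E_n = n²h²/(8m_eL²), so E_1 = h²/(8m_eL²) = (6.63×10^-34)²/(8·9.11×10^-31·(1.40×10^-10 m)²) = 3.077×10^-18 J.
Then E_6 = 6²·E_1 = 36·3.077×10^-18 J = 1.108×10^-16 J.
Converting, E_6 = 1.108×10^-16 J / (1.60×10^-19 J/eV) = 692 eV.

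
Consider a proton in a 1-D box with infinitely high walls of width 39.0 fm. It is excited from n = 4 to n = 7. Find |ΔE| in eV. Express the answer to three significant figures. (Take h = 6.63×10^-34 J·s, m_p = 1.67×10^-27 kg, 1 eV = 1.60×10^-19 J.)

|ΔE| = 4.46×10^6 eV

E_1 = h²/(8m_pL²) = 2.163×10^-14 J.
|ΔE| = |4² − 7²|·E_1 = 33·2.163×10^-14 J = 7.138×10^-13 J = 4.46×10^6 eV.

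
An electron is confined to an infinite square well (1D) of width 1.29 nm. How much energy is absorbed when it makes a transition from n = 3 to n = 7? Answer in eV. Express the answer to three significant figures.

E_1 = h²/(8m_eL²) = 3.620×10^-20 J.
|ΔE| = |3² − 7²|·E_1 = 40·3.620×10^-20 J = 1.448×10^-18 J = 9.04 eV.

|ΔE| = 9.04 eV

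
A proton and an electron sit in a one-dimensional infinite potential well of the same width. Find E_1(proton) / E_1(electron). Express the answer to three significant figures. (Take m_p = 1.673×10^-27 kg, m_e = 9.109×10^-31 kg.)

E_n ∝ 1/m at fixed n and L, so the ratio is m_e/m_p = 9.109×10^-31/1.673×10^-27 = 5.44×10^-4.

5.44×10^-4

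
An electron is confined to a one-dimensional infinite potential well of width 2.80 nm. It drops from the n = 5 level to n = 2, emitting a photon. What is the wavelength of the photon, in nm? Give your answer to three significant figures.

E_1 = h²/(8m_eL²) = 7.685×10^-21 J, so ΔE = (5² − 2²)E_1 = 1.614×10^-19 J.
λ = hc/ΔE = (6.626×10^-34·2.998×10^8)/1.614×10^-19 = 1.23×10^-6 m = 1.23×10^3 nm.

λ = 1.23×10^3 nm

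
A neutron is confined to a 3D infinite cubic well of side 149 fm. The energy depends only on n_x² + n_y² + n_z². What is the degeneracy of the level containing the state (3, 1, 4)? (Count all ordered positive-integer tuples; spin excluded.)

degeneracy = 6

The level has n_x² + n_y² + n_z² = 26. The ordered positive-integer solutions are (1, 3, 4), (1, 4, 3), (3, 1, 4), (3, 4, 1), (4, 1, 3), (4, 3, 1).
That gives 6 states.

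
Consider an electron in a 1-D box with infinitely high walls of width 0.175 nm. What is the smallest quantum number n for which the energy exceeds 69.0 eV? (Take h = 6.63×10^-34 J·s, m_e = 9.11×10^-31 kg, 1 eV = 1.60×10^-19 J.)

E_1 = h²/(8m_eL²) = 1.969×10^-18 J = 12.31 eV.
Need n² > 69.0/12.31 = 5.605, i.e. n > 2.367.
The smallest integer satisfying this is n = 3.

n = 3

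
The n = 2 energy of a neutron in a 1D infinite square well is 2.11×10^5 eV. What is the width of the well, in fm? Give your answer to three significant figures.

L = 62.3 fm

From E_n = n²h²/(8m_nL²), L = n·h/√(8m_nE_n).
E_2 = 2.11×10^5 eV = 3.380×10^-14 J, so L = 2·6.626×10^-34/√(8·1.675×10^-27·3.380×10^-14) = 6.23×10^-14 m = 62.3 fm.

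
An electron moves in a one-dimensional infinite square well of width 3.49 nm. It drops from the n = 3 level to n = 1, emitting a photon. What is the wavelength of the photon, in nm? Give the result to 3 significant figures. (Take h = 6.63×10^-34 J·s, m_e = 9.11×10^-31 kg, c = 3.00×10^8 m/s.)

E_1 = h²/(8m_eL²) = 4.952×10^-21 J, so ΔE = (3² − 1²)E_1 = 3.962×10^-20 J.
λ = hc/ΔE = (6.63×10^-34·3.00×10^8)/3.962×10^-20 = 5.02×10^-6 m = 5.02×10^3 nm.

λ = 5.02×10^3 nm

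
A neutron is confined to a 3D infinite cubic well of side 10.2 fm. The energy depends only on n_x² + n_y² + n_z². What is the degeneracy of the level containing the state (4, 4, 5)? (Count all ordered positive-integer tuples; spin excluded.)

The level has n_x² + n_y² + n_z² = 57. The ordered positive-integer solutions are (2, 2, 7), (2, 7, 2), (4, 4, 5), (4, 5, 4), (5, 4, 4), (7, 2, 2).
That gives 6 states.

degeneracy = 6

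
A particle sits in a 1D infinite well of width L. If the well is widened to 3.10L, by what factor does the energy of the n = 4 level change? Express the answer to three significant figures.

E_n ∝ 1/L², so the energy scales by 1/3.10² = 0.104.

0.104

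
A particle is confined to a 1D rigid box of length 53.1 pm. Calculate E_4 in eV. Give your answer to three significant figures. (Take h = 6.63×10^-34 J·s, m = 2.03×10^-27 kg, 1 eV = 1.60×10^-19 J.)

E_4 = 0.960 eV

For an infinite well E_n = n²h²/(8mL²), so E_1 = h²/(8mL²) = (6.63×10^-34)²/(8·2.03×10^-27·(5.31×10^-11 m)²) = 9.600×10^-21 J.
Then E_4 = 4²·E_1 = 16·9.600×10^-21 J = 1.536×10^-19 J.
Converting, E_4 = 1.536×10^-19 J / (1.60×10^-19 J/eV) = 0.960 eV.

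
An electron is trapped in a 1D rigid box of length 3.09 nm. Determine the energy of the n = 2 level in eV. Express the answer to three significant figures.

E_2 = 0.158 eV

For an infinite well E_n = n²h²/(8m_eL²), so E_1 = h²/(8m_eL²) = (6.626×10^-34)²/(8·9.109×10^-31·(3.09×10^-9 m)²) = 6.310×10^-21 J.
Then E_2 = 2²·E_1 = 4·6.310×10^-21 J = 2.524×10^-20 J.
Converting, E_2 = 2.524×10^-20 J / (1.602×10^-19 J/eV) = 0.158 eV.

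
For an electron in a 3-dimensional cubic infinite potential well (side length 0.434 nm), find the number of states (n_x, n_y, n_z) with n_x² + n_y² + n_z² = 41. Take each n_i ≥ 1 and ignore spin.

degeneracy = 9

The level has n_x² + n_y² + n_z² = 41. The ordered positive-integer solutions are (1, 2, 6), (1, 6, 2), (2, 1, 6), (2, 6, 1), (3, 4, 4), (4, 3, 4), (4, 4, 3), (6, 1, 2), (6, 2, 1).
That gives 9 states.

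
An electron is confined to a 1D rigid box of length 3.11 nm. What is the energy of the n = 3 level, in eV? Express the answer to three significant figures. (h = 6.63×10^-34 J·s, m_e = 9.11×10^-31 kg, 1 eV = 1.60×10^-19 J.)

For an infinite well E_n = n²h²/(8m_eL²), so E_1 = h²/(8m_eL²) = (6.63×10^-34)²/(8·9.11×10^-31·(3.11×10^-9 m)²) = 6.236×10^-21 J.
Then E_3 = 3²·E_1 = 9·6.236×10^-21 J = 5.612×10^-20 J.
Converting, E_3 = 5.612×10^-20 J / (1.60×10^-19 J/eV) = 0.351 eV.

E_3 = 0.351 eV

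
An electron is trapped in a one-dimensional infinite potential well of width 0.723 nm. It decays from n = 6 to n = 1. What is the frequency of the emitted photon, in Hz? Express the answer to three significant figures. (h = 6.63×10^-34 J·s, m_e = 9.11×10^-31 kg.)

E_1 = h²/(8m_eL²) = 1.154×10^-19 J and ΔE = (6² − 1²)E_1 = 4.039×10^-18 J.
f = ΔE/h = 4.039×10^-18/6.63×10^-34 = 6.09×10^15 Hz.

f = 6.09×10^15 Hz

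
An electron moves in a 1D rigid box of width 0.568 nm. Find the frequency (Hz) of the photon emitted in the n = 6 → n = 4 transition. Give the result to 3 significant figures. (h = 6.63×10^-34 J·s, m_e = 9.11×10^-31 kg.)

E_1 = h²/(8m_eL²) = 1.869×10^-19 J and ΔE = (6² − 4²)E_1 = 3.738×10^-18 J.
f = ΔE/h = 3.738×10^-18/6.63×10^-34 = 5.64×10^15 Hz.

f = 5.64×10^15 Hz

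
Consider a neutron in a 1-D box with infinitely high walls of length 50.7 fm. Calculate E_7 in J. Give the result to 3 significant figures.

E_7 = 6.25×10^-13 J

For an infinite well E_n = n²h²/(8m_nL²), so E_1 = h²/(8m_nL²) = (6.626×10^-34)²/(8·1.675×10^-27·(5.07×10^-14 m)²) = 1.275×10^-14 J.
Then E_7 = 7²·E_1 = 49·1.275×10^-14 J = 6.25×10^-13 J.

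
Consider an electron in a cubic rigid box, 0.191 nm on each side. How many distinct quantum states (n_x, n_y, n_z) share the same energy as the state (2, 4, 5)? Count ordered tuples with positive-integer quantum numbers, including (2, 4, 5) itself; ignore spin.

degeneracy = 6

The level has n_x² + n_y² + n_z² = 45. The ordered positive-integer solutions are (2, 4, 5), (2, 5, 4), (4, 2, 5), (4, 5, 2), (5, 2, 4), (5, 4, 2).
That gives 6 states.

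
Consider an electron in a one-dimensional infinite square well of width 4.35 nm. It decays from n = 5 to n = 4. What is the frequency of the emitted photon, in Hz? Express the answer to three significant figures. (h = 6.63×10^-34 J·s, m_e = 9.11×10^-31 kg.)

E_1 = h²/(8m_eL²) = 3.187×10^-21 J and ΔE = (5² − 4²)E_1 = 2.868×10^-20 J.
f = ΔE/h = 2.868×10^-20/6.63×10^-34 = 4.33×10^13 Hz.

f = 4.33×10^13 Hz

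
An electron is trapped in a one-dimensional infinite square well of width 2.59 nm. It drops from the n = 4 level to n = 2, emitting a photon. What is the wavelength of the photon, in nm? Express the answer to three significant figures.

λ = 1.84×10^3 nm

E_1 = h²/(8m_eL²) = 8.981×10^-21 J, so ΔE = (4² − 2²)E_1 = 1.078×10^-19 J.
λ = hc/ΔE = (6.626×10^-34·2.998×10^8)/1.078×10^-19 = 1.84×10^-6 m = 1.84×10^3 nm.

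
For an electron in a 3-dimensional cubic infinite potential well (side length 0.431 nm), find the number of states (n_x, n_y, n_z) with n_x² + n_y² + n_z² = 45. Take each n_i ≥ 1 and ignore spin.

degeneracy = 6

The level has n_x² + n_y² + n_z² = 45. The ordered positive-integer solutions are (2, 4, 5), (2, 5, 4), (4, 2, 5), (4, 5, 2), (5, 2, 4), (5, 4, 2).
That gives 6 states.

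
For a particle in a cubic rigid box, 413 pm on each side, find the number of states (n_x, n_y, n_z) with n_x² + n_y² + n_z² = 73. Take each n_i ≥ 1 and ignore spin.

The level has n_x² + n_y² + n_z² = 73. The ordered positive-integer solutions are (1, 6, 6), (6, 1, 6), (6, 6, 1).
That gives 3 states.

degeneracy = 3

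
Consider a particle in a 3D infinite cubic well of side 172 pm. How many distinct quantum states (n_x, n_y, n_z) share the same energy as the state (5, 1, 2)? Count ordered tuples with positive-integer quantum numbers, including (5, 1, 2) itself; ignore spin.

The level has n_x² + n_y² + n_z² = 30. The ordered positive-integer solutions are (1, 2, 5), (1, 5, 2), (2, 1, 5), (2, 5, 1), (5, 1, 2), (5, 2, 1).
That gives 6 states.

degeneracy = 6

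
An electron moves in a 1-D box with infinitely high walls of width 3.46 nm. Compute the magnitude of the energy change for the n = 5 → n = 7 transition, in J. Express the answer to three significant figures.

|ΔE| = 1.21×10^-19 J

E_1 = h²/(8m_eL²) = 5.033×10^-21 J.
|ΔE| = |5² − 7²|·E_1 = 24·5.033×10^-21 J = 1.21×10^-19 J.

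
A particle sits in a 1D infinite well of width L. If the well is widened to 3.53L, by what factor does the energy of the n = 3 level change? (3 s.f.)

E_n ∝ 1/L², so the energy scales by 1/3.53² = 0.0803.

0.0803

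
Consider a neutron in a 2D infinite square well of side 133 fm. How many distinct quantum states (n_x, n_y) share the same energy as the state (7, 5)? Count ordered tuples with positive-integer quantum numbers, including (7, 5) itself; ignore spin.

degeneracy = 2

The level has n_x² + n_y² = 74. The ordered positive-integer solutions are (5, 7), (7, 5).
That gives 2 states.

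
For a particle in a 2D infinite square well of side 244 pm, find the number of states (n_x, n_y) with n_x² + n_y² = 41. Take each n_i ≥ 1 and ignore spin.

The level has n_x² + n_y² = 41. The ordered positive-integer solutions are (4, 5), (5, 4).
That gives 2 states.

degeneracy = 2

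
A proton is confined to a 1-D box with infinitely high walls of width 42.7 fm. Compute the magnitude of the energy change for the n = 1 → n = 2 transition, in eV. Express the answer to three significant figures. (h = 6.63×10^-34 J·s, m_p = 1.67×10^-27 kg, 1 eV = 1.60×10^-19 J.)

|ΔE| = 3.38×10^5 eV

E_1 = h²/(8m_pL²) = 1.805×10^-14 J.
|ΔE| = |1² − 2²|·E_1 = 3·1.805×10^-14 J = 5.415×10^-14 J = 3.38×10^5 eV.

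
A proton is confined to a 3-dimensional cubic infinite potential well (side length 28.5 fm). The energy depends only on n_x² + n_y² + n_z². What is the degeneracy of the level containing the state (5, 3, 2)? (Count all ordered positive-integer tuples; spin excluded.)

The level has n_x² + n_y² + n_z² = 38. The ordered positive-integer solutions are (1, 1, 6), (1, 6, 1), (2, 3, 5), (2, 5, 3), (3, 2, 5), (3, 5, 2), (5, 2, 3), (5, 3, 2), (6, 1, 1).
That gives 9 states.

degeneracy = 9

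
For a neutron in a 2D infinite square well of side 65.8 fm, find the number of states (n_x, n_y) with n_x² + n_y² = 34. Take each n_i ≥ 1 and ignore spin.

The level has n_x² + n_y² = 34. The ordered positive-integer solutions are (3, 5), (5, 3).
That gives 2 states.

degeneracy = 2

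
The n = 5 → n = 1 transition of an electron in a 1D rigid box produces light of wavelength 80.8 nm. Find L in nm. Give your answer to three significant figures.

The photon carries ΔE = hc/λ = 6.626×10^-34·2.998×10^8/8.08×10^-8 m = 2.459×10^-18 J.
Since ΔE = (5² − 1²)E_1, E_1 = 1.025×10^-19 J, and L = h/√(8m_eE_1) = 7.67×10^-10 m = 0.767 nm.

L = 0.767 nm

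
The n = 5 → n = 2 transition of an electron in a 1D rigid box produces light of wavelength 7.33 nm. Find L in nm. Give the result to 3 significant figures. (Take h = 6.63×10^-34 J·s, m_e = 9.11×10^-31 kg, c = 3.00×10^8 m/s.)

The photon carries ΔE = hc/λ = 6.63×10^-34·3.00×10^8/7.33×10^-9 m = 2.714×10^-17 J.
Since ΔE = (5² − 2²)E_1, E_1 = 1.292×10^-18 J, and L = h/√(8m_eE_1) = 2.16×10^-10 m = 0.216 nm.

L = 0.216 nm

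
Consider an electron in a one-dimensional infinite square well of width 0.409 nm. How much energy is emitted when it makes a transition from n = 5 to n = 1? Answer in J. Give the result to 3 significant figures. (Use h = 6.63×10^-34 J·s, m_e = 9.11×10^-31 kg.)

E_1 = h²/(8m_eL²) = 3.606×10^-19 J.
|ΔE| = |5² − 1²|·E_1 = 24·3.606×10^-19 J = 8.65×10^-18 J.

|ΔE| = 8.65×10^-18 J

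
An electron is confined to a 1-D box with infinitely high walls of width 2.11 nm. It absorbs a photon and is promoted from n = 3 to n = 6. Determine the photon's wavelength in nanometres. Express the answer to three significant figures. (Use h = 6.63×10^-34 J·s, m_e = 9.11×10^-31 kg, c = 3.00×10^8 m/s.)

E_1 = h²/(8m_eL²) = 1.355×10^-20 J, so ΔE = (6² − 3²)E_1 = 3.659×10^-19 J.
λ = hc/ΔE = (6.63×10^-34·3.00×10^8)/3.659×10^-19 = 5.44×10^-7 m = 544 nm.

λ = 544 nm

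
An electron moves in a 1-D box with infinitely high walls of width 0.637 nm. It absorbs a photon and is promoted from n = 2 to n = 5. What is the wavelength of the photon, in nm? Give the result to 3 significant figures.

E_1 = h²/(8m_eL²) = 1.485×10^-19 J, so ΔE = (5² − 2²)E_1 = 3.119×10^-18 J.
λ = hc/ΔE = (6.626×10^-34·2.998×10^8)/3.119×10^-18 = 6.37×10^-8 m = 63.7 nm.

λ = 63.7 nm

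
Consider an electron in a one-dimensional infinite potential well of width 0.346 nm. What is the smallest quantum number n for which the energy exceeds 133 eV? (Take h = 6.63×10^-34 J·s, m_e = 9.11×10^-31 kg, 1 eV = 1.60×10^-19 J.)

n = 7

E_1 = h²/(8m_eL²) = 5.038×10^-19 J = 3.149 eV.
Need n² > 133/3.149 = 42.24, i.e. n > 6.499.
The smallest integer satisfying this is n = 7.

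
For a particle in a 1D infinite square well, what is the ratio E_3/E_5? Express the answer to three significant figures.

0.360

E_n ∝ n², so E_3/E_5 = 3²/5² = 9/25 = 0.360.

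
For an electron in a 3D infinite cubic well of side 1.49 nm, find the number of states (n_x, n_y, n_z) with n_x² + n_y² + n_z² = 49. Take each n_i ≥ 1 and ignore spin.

degeneracy = 6

The level has n_x² + n_y² + n_z² = 49. The ordered positive-integer solutions are (2, 3, 6), (2, 6, 3), (3, 2, 6), (3, 6, 2), (6, 2, 3), (6, 3, 2).
That gives 6 states.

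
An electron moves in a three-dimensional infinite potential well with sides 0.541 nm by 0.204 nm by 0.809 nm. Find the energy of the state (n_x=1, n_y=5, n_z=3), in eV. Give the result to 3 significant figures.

For a 3D rectangular well E = (h²/8m_e)·Σ n_i²/L_i² = (6.626×10^-34)²/(8·9.109×10^-31) · [1²/(0.541 nm)² + 5²/(0.204 nm)² + 3²/(0.809 nm)²].
Evaluating gives E = 3.723×10^-17 J = 232 eV.

E = 232 eV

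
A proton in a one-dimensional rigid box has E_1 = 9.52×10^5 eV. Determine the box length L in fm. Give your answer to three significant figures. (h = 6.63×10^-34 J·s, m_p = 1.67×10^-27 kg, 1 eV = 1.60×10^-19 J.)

L = 14.7 fm

From E_n = n²h²/(8m_pL²), L = n·h/√(8m_pE_n).
E_1 = 9.52×10^5 eV = 1.523×10^-13 J, so L = 1·6.63×10^-34/√(8·1.67×10^-27·1.523×10^-13) = 1.47×10^-14 m = 14.7 fm.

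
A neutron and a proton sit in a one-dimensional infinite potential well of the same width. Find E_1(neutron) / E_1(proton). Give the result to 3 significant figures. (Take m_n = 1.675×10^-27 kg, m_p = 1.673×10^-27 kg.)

0.999

E_n ∝ 1/m at fixed n and L, so the ratio is m_p/m_n = 1.673×10^-27/1.675×10^-27 = 0.999.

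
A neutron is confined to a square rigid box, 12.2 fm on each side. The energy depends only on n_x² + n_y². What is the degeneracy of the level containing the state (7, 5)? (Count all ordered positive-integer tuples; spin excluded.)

The level has n_x² + n_y² = 74. The ordered positive-integer solutions are (5, 7), (7, 5).
That gives 2 states.

degeneracy = 2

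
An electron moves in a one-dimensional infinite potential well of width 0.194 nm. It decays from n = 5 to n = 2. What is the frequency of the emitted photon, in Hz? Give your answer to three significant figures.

E_1 = h²/(8m_eL²) = 1.601×10^-18 J and ΔE = (5² − 2²)E_1 = 3.362×10^-17 J.
f = ΔE/h = 3.362×10^-17/6.626×10^-34 = 5.07×10^16 Hz.

f = 5.07×10^16 Hz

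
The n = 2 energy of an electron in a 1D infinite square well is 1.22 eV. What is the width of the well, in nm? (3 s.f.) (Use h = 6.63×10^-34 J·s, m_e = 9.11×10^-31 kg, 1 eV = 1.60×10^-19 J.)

From E_n = n²h²/(8m_eL²), L = n·h/√(8m_eE_n).
E_2 = 1.22 eV = 1.952×10^-19 J, so L = 2·6.63×10^-34/√(8·9.11×10^-31·1.952×10^-19) = 1.11×10^-9 m = 1.11 nm.

L = 1.11 nm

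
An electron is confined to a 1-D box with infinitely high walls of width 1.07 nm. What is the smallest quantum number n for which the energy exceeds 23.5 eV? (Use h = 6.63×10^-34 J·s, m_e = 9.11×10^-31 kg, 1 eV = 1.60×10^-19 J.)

E_1 = h²/(8m_eL²) = 5.268×10^-20 J = 0.3293 eV.
Need n² > 23.5/0.3293 = 71.36, i.e. n > 8.447.
The smallest integer satisfying this is n = 9.

n = 9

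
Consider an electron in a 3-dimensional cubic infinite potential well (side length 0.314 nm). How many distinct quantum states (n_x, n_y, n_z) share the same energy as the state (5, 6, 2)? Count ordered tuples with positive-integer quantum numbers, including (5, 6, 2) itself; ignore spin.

The level has n_x² + n_y² + n_z² = 65. The ordered positive-integer solutions are (2, 5, 6), (2, 6, 5), (5, 2, 6), (5, 6, 2), (6, 2, 5), (6, 5, 2).
That gives 6 states.

degeneracy = 6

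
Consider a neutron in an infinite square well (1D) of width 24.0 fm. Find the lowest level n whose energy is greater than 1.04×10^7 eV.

n = 6

E_1 = h²/(8m_nL²) = 5.688×10^-14 J = 3.551×10^5 eV.
Need n² > 1.04×10^7/3.551×10^5 = 29.29, i.e. n > 5.412.
The smallest integer satisfying this is n = 6.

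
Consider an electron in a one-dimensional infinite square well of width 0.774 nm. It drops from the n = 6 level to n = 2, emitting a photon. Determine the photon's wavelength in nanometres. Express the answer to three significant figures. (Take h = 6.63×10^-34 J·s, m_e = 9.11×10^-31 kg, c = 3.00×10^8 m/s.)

E_1 = h²/(8m_eL²) = 1.007×10^-19 J, so ΔE = (6² − 2²)E_1 = 3.222×10^-18 J.
λ = hc/ΔE = (6.63×10^-34·3.00×10^8)/3.222×10^-18 = 6.17×10^-8 m = 61.7 nm.

λ = 61.7 nm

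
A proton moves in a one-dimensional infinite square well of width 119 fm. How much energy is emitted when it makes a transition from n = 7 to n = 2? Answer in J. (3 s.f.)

E_1 = h²/(8m_pL²) = 2.316×10^-15 J.
|ΔE| = |7² − 2²|·E_1 = 45·2.316×10^-15 J = 1.04×10^-13 J.

|ΔE| = 1.04×10^-13 J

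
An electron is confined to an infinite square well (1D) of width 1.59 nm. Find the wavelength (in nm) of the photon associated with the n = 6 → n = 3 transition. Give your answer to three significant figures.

E_1 = h²/(8m_eL²) = 2.383×10^-20 J, so ΔE = (6² − 3²)E_1 = 6.434×10^-19 J.
λ = hc/ΔE = (6.626×10^-34·2.998×10^8)/6.434×10^-19 = 3.09×10^-7 m = 309 nm.

λ = 309 nm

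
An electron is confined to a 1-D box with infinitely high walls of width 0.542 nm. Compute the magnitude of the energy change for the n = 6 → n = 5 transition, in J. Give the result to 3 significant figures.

E_1 = h²/(8m_eL²) = 2.051×10^-19 J.
|ΔE| = |6² − 5²|·E_1 = 11·2.051×10^-19 J = 2.26×10^-18 J.

|ΔE| = 2.26×10^-18 J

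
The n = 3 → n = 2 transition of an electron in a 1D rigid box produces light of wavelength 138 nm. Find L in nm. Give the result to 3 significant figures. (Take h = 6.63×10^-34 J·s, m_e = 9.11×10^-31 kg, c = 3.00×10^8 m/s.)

The photon carries ΔE = hc/λ = 6.63×10^-34·3.00×10^8/1.38×10^-7 m = 1.441×10^-18 J.
Since ΔE = (3² − 2²)E_1, E_1 = 2.882×10^-19 J, and L = h/√(8m_eE_1) = 4.57×10^-10 m = 0.457 nm.

L = 0.457 nm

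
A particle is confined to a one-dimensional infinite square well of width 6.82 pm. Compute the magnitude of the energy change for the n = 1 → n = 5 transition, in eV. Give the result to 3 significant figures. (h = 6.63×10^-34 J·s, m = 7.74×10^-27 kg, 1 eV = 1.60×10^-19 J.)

|ΔE| = 22.9 eV

E_1 = h²/(8mL²) = 1.526×10^-19 J.
|ΔE| = |1² − 5²|·E_1 = 24·1.526×10^-19 J = 3.662×10^-18 J = 22.9 eV.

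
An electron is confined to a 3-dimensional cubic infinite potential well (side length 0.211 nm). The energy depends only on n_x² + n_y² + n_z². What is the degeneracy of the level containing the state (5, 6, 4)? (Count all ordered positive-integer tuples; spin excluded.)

degeneracy = 12

The level has n_x² + n_y² + n_z² = 77. The ordered positive-integer solutions are (2, 3, 8), (2, 8, 3), (3, 2, 8), (3, 8, 2), (4, 5, 6), (4, 6, 5), (5, 4, 6), (5, 6, 4), (6, 4, 5), (6, 5, 4), (8, 2, 3), (8, 3, 2).
That gives 12 states.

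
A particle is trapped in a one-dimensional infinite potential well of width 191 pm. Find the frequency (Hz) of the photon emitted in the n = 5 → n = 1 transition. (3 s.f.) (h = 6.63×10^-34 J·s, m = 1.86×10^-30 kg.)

f = 2.93×10^16 Hz

E_1 = h²/(8mL²) = 8.098×10^-19 J and ΔE = (5² − 1²)E_1 = 1.944×10^-17 J.
f = ΔE/h = 1.944×10^-17/6.63×10^-34 = 2.93×10^16 Hz.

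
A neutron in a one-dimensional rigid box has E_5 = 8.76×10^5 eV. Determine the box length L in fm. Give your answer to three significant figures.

From E_n = n²h²/(8m_nL²), L = n·h/√(8m_nE_n).
E_5 = 8.76×10^5 eV = 1.403×10^-13 J, so L = 5·6.626×10^-34/√(8·1.675×10^-27·1.403×10^-13) = 7.64×10^-14 m = 76.4 fm.

L = 76.4 fm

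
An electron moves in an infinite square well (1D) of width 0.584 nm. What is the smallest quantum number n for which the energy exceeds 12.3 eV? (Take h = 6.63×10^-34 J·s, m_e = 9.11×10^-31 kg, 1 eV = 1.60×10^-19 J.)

E_1 = h²/(8m_eL²) = 1.768×10^-19 J = 1.105 eV.
Need n² > 12.3/1.105 = 11.13, i.e. n > 3.336.
The smallest integer satisfying this is n = 4.

n = 4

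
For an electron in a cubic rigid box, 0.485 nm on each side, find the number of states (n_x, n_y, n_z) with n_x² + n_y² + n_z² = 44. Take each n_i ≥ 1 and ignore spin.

The level has n_x² + n_y² + n_z² = 44. The ordered positive-integer solutions are (2, 2, 6), (2, 6, 2), (6, 2, 2).
That gives 3 states.

degeneracy = 3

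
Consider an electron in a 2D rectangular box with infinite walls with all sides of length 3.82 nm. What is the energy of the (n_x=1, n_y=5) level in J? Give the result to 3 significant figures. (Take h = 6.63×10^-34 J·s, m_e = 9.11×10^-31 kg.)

For a 2D rectangular well E = (h²/8m_e)·Σ n_i²/L_i² = (6.63×10^-34)²/(8·9.11×10^-31) · [1²/(3.82 nm)² + 5²/(3.82 nm)²].
Evaluating gives E = 1.07×10^-19 J.

E = 1.07×10^-19 J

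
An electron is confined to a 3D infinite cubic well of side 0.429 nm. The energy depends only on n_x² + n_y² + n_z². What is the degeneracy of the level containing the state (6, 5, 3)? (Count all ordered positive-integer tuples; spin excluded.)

degeneracy = 6

The level has n_x² + n_y² + n_z² = 70. The ordered positive-integer solutions are (3, 5, 6), (3, 6, 5), (5, 3, 6), (5, 6, 3), (6, 3, 5), (6, 5, 3).
That gives 6 states.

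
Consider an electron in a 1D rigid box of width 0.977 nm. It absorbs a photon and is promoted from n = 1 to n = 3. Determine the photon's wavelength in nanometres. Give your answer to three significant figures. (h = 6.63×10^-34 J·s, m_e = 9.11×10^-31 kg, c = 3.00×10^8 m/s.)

λ = 393 nm

E_1 = h²/(8m_eL²) = 6.319×10^-20 J, so ΔE = (3² − 1²)E_1 = 5.055×10^-19 J.
λ = hc/ΔE = (6.63×10^-34·3.00×10^8)/5.055×10^-19 = 3.93×10^-7 m = 393 nm.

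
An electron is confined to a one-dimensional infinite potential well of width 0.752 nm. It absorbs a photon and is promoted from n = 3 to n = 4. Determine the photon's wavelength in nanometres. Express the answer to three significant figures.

λ = 266 nm

E_1 = h²/(8m_eL²) = 1.065×10^-19 J, so ΔE = (4² − 3²)E_1 = 7.455×10^-19 J.
λ = hc/ΔE = (6.626×10^-34·2.998×10^8)/7.455×10^-19 = 2.66×10^-7 m = 266 nm.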